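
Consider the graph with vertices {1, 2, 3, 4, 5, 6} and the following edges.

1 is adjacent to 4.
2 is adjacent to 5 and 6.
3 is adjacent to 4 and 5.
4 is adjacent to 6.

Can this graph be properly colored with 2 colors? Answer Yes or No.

No

The cycle 5-3-4-6-2-5 has odd length 5, so it cannot be 2-colored; at least 3 colors are needed.
So 2 colors are not enough.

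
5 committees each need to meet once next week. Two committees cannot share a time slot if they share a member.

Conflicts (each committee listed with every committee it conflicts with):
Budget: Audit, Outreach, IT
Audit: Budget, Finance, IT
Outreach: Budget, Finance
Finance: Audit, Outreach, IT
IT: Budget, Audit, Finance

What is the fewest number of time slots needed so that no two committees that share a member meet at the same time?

3

Audit, Finance, IT pairwise conflict, so at least 3 time slots are needed.
Using 3 time slots: Budget=2, Audit=3, Outreach=1, Finance=2, IT=1. No two conflicting committees share a time slot.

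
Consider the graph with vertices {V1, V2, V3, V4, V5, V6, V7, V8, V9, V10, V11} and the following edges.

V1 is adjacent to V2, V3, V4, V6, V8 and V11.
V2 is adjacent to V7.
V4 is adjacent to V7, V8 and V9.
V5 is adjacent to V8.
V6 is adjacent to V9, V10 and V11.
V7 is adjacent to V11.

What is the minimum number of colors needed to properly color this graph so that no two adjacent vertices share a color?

3

V1, V6, V11 form a triangle, so at least 3 colors are needed.
3 colors suffice: color red → {V1, V5, V7, V9, V10}; color blue → {V2, V3, V4, V6}; color green → {V8, V11}. Every edge joins two different colors.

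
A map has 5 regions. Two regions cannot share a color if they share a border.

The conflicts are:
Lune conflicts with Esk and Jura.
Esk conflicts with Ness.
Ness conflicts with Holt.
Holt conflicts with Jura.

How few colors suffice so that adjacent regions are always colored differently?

3

The cycle Ness-Holt-Jura-Lune-Esk-Ness has odd length 5, so it cannot be 2-colored; at least 3 colors are needed.
A valid assignment using 3 colors: Lune=2, Esk=1, Ness=3, Holt=2, Jura=1. Every pair that conflicts lands in different colors.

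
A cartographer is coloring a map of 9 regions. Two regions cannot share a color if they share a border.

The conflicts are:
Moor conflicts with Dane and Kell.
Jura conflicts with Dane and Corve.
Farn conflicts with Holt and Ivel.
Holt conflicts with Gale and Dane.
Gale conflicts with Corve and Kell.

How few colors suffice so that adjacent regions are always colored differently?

3

The cycle Kell-Gale-Holt-Dane-Moor-Kell has odd length 5, so it cannot be 2-colored; at least 3 colors are needed.
A valid assignment using 3 colors: Moor=1, Jura=1, Farn=2, Holt=1, Gale=2, Ivel=1, Dane=2, Corve=3, Kell=3. No two conflicting regions share a color.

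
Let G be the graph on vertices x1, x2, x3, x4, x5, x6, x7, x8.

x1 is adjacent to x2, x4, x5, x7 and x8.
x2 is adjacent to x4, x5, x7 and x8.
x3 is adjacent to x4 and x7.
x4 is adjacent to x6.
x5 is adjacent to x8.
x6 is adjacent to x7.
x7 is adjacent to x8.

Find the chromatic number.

x1, x2, x7, x8 form a clique, so at least 4 colors are needed.
4 colors suffice: color R → {x1, x3, x6}; color B → {x4, x5, x7}; color G → {x2}; color Y → {x8}. No two adjacent vertices share a color.

4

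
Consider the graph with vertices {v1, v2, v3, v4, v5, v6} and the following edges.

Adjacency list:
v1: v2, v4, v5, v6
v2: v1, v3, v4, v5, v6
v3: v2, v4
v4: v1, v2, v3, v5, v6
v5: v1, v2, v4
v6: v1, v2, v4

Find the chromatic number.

4

v1, v2, v4, v6 are pairwise adjacent (a clique of size 4), so at least 4 colors are needed.
4 colors suffice: color 1 → {v2}; color 2 → {v4}; color 3 → {v1, v3}; color 4 → {v5, v6}. Every edge joins two different colors.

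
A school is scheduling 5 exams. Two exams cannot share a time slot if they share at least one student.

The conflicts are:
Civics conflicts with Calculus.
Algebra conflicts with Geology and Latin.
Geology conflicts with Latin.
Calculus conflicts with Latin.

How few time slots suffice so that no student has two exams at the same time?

3

Algebra, Geology, Latin are mutually in conflict, so at least 3 time slots are needed.
A valid assignment using 3 time slots: Civics=1, Algebra=2, Geology=3, Calculus=2, Latin=1. Every pair that conflicts lands in different time slots.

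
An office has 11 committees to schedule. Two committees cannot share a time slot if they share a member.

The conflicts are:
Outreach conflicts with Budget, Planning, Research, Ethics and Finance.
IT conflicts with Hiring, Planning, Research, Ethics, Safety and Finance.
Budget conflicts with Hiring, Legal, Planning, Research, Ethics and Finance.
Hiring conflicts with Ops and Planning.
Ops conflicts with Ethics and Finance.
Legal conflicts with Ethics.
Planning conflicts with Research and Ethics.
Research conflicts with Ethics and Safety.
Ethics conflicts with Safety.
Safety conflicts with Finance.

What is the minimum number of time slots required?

Outreach, Budget, Planning, Research, Ethics all conflict with each other, so at least 5 time slots are needed.
Using 5 time slots: Outreach=5, IT=2, Budget=2, Hiring=1, Ops=2, Legal=3, Planning=3, Research=4, Ethics=1, Safety=3, Finance=1. Every pair that conflicts lands in different time slots.

5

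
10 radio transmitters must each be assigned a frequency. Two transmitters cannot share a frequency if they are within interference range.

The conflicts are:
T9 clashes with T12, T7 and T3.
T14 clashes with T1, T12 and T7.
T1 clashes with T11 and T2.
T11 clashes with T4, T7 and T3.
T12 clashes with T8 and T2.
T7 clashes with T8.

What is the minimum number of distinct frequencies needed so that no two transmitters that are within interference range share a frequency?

2

T11 and T4 conflict, so at least 2 frequencies are needed.
2 frequencies suffice: frequency 1 → {T1, T4, T12, T7, T3}; frequency 2 → {T9, T14, T11, T8, T2}. No two conflicting transmitters share a frequency.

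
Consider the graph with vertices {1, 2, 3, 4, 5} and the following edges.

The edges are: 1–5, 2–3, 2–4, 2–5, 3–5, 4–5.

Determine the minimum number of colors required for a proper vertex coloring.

2, 4, 5 are pairwise adjacent, so at least 3 colors are needed.
3 colors suffice: color red → {5}; color blue → {1, 2}; color green → {3, 4}. Every edge joins two different colors.

3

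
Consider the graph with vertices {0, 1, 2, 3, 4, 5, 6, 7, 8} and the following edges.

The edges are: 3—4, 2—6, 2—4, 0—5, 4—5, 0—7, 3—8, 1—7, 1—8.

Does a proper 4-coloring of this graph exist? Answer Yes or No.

The chromatic number is 3. The cycle 1-7-0-5-4-3-8-1 has odd length 7, so it cannot be 2-colored; at least 3 colors are needed.
A valid assignment using 3 colors: 0=red, 1=red, 2=blue, 3=green, 4=red, 5=blue, 6=red, 7=blue, 8=blue.
Since 4 ≥ 3, a proper 4-coloring certainly exists.

Yes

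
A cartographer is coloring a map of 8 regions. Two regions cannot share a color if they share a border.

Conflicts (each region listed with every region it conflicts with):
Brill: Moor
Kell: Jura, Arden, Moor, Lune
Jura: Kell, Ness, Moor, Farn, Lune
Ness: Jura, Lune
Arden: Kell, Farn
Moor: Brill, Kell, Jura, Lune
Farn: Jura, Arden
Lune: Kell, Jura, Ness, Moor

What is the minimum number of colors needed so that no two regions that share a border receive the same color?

Kell, Jura, Moor, Lune all conflict with each other, so at least 4 colors are needed.
A valid assignment using 4 colors: Brill=1, Kell=3, Jura=1, Ness=3, Arden=1, Moor=4, Farn=2, Lune=2. Each listed conflict is separated.

4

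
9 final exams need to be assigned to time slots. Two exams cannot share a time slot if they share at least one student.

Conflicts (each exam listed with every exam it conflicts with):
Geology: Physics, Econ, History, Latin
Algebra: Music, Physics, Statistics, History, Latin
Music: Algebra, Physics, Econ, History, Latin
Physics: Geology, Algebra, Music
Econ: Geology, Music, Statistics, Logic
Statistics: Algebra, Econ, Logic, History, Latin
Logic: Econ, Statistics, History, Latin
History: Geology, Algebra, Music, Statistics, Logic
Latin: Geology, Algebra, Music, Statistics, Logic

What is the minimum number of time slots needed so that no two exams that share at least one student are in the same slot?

3

Algebra, Statistics, History pairwise conflict, so at least 3 time slots are needed.
3 time slots suffice: time slot 1 → {Physics, Econ, History, Latin}; time slot 2 → {Geology, Algebra, Logic}; time slot 3 → {Music, Statistics}. Every pair that conflicts lands in different time slots.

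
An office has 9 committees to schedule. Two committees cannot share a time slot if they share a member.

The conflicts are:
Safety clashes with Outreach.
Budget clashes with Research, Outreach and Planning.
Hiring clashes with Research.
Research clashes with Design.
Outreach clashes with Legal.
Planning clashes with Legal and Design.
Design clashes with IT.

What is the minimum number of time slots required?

2

Research and Design conflict, so at least 2 time slots are needed.
2 time slots suffice: time slot 1 → {Research, Outreach, Planning, IT}; time slot 2 → {Safety, Budget, Hiring, Legal, Design}. Every pair that conflicts lands in different time slots.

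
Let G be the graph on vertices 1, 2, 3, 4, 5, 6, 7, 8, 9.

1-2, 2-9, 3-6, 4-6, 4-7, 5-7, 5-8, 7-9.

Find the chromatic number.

4 and 7 are adjacent, so at least 2 colors are needed.
A valid assignment using 2 colors: 1=b, 2=a, 3=b, 4=b, 5=b, 6=a, 7=a, 8=a, 9=b. Every edge joins two different colors.

2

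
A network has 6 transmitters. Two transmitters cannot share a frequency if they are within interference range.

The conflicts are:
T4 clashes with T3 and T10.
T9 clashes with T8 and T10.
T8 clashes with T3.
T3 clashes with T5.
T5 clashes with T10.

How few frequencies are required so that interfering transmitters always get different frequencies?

The cycle T10-T5-T3-T8-T9-T10 has odd length 5, so it cannot be 2-colored; at least 3 frequencies are needed.
3 frequencies suffice: frequency 1 → {T3, T10}; frequency 2 → {T4, T9, T5}; frequency 3 → {T8}. No two conflicting transmitters share a frequency.

3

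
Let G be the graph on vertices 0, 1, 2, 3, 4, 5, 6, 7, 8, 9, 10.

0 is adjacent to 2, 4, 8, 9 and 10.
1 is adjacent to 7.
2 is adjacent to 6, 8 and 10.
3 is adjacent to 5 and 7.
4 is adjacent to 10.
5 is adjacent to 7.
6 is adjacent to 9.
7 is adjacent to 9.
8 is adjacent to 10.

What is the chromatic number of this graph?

4

0, 2, 8, 10 are pairwise adjacent (a clique of size 4), so at least 4 colors are needed.
4 colors suffice: color a → {0, 6, 7}; color b → {1, 3, 9, 10}; color c → {2, 4, 5}; color d → {8}. Each edge has distinct colors on its endpoints.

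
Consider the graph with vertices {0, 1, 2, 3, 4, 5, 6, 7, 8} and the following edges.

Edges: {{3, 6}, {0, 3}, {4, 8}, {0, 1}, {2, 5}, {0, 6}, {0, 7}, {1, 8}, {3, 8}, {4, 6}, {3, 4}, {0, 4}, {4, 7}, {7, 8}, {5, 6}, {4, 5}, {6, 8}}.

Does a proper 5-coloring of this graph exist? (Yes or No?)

Yes

The chromatic number is 4. 0, 3, 4, 6 are pairwise adjacent (a clique of size 4), so at least 4 colors are needed.
One proper 4-coloring: 0=green, 1=red, 2=red, 3=yellow, 4=red, 5=green, 6=blue, 7=blue, 8=green.
Since 5 ≥ 4, a proper 5-coloring certainly exists.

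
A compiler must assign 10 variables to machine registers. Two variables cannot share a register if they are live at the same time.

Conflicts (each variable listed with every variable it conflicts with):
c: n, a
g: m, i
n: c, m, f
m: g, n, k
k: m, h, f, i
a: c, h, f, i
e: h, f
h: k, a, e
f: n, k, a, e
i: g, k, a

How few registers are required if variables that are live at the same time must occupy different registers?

2

a and i conflict, so at least 2 registers are needed.
2 registers suffice: c=2, g=1, n=1, m=2, k=1, a=1, e=1, h=2, f=2, i=2. No two conflicting variables share a register.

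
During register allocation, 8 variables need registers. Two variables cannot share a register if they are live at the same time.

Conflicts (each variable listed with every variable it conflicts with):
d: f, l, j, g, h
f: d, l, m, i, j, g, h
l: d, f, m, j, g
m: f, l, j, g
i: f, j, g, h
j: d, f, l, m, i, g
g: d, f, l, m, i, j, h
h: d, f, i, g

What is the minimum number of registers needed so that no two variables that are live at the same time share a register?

f, l, m, j, g all conflict with each other, so at least 5 registers are needed.
Using 5 registers: d=5, f=1, l=4, m=5, i=4, j=3, g=2, h=3. No two conflicting variables share a register.

5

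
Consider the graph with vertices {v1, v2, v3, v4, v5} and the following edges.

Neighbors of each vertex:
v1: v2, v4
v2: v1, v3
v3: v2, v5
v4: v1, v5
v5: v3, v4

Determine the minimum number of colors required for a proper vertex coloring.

The cycle v5-v4-v1-v2-v3-v5 has odd length 5, so it cannot be 2-colored; at least 3 colors are needed.
3 colors suffice: v1=1, v2=3, v3=2, v4=2, v5=1. No two adjacent vertices share a color.

3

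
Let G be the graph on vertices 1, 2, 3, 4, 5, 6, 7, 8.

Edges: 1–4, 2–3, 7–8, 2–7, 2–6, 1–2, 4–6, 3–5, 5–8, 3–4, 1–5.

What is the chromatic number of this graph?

The cycle 7-2-1-5-8-7 has odd length 5, so it cannot be 2-colored; at least 3 colors are needed.
One proper 3-coloring: 1=b, 2=a, 3=b, 4=a, 5=a, 6=b, 7=b, 8=c. No two adjacent vertices share a color.

3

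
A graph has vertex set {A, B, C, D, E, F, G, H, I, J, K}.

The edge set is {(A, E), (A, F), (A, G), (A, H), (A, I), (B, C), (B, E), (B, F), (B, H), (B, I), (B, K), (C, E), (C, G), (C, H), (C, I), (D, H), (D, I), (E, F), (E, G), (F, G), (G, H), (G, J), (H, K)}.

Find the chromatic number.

A, E, F, G form a clique, so at least 4 colors are needed.
A valid assignment using 4 colors: A=3, B=1, C=3, D=1, E=2, F=4, G=1, H=2, I=2, J=2, K=3. No two adjacent vertices share a color.

4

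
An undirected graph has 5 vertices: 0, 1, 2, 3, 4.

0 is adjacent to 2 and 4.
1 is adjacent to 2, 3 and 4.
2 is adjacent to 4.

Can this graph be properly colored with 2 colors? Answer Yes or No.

No

1, 2, 4 are mutually adjacent, so at least 3 colors are needed.
So 2 colors are not enough.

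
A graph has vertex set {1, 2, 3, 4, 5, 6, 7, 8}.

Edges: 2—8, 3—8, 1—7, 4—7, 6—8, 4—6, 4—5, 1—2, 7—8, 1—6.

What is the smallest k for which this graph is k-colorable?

2

7 and 8 are adjacent, so at least 2 colors are needed.
2 colors suffice: color a → {1, 4, 8}; color b → {2, 3, 5, 6, 7}. Each edge has distinct colors on its endpoints.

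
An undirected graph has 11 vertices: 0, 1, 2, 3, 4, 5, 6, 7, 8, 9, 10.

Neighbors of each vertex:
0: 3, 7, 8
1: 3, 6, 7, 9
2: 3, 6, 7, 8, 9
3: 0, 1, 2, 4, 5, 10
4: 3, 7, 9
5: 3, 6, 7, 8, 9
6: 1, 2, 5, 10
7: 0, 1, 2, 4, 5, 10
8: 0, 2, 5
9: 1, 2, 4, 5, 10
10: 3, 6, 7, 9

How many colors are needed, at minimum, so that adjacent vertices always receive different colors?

2

1 and 6 are adjacent, so at least 2 colors are needed.
2 colors suffice: color a → {3, 6, 7, 8, 9}; color b → {0, 1, 2, 4, 5, 10}. Each edge has distinct colors on its endpoints.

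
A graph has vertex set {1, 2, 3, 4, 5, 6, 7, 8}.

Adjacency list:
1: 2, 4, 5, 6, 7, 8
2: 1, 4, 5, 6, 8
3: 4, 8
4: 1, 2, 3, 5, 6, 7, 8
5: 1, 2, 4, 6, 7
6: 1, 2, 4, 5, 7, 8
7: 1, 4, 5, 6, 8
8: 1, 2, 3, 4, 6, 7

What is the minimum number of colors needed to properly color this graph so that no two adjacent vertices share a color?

1, 4, 6, 7, 8 are mutually adjacent (a clique of size 5), so at least 5 colors are needed.
5 colors suffice: color a → {4}; color b → {3, 6}; color c → {5, 8}; color d → {1}; color e → {2, 7}. No two adjacent vertices share a color.

5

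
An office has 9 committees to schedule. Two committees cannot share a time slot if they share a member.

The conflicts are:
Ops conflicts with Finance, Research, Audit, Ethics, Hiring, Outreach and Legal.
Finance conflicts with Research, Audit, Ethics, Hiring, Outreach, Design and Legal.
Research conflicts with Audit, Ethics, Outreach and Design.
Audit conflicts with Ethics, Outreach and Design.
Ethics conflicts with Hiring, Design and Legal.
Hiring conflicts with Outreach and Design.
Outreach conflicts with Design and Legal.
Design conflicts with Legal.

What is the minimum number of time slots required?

Finance, Research, Audit, Ethics, Design are mutually in conflict, so at least 5 time slots are needed.
5 time slots suffice: time slot 1 → {Finance}; time slot 2 → {Ops, Design}; time slot 3 → {Ethics, Outreach}; time slot 4 → {Research, Hiring, Legal}; time slot 5 → {Audit}. No two conflicting committees share a time slot.

5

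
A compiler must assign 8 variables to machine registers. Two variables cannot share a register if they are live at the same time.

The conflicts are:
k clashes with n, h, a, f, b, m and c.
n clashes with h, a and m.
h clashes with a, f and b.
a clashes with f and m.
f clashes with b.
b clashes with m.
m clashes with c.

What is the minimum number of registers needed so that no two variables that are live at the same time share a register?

4

k, h, f, b are mutually in conflict, so at least 4 registers are needed.
4 registers suffice: register 1 → {k}; register 2 → {a, b, c}; register 3 → {h, m}; register 4 → {n, f}. No two conflicting variables share a register.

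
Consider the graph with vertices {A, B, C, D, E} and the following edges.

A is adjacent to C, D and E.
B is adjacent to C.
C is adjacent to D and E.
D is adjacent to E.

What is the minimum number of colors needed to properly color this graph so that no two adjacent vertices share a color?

A, C, D, E form a clique, so at least 4 colors are needed.
One proper 4-coloring: A=green, B=blue, C=red, D=blue, E=yellow. Every edge joins two different colors.

4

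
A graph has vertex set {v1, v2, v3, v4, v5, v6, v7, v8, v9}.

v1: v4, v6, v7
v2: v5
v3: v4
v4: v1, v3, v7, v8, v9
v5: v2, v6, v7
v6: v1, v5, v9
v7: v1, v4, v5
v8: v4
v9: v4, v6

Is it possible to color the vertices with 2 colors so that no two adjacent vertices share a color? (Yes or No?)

No

v1, v4, v7 form a triangle, so at least 3 colors are needed.
So 2 colors are not enough.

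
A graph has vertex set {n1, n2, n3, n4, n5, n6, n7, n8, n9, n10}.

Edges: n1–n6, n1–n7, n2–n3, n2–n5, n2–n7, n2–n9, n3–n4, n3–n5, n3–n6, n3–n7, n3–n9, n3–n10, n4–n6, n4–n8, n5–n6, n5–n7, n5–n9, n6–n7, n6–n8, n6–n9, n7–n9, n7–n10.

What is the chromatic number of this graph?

5

n3, n5, n6, n7, n9 form a clique, so at least 5 colors are needed.
5 colors suffice: color 1 → {n2, n6, n10}; color 2 → {n4, n7}; color 3 → {n1, n3, n8}; color 4 → {n9}; color 5 → {n5}. Every edge joins two different colors.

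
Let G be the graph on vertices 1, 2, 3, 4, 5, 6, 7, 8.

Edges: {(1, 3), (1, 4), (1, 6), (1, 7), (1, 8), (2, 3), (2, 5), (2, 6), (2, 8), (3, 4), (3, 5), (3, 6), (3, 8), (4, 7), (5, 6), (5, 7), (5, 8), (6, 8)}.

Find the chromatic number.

5

2, 3, 5, 6, 8 are mutually adjacent (a clique of size 5), so at least 5 colors are needed.
5 colors suffice: color a → {3, 7}; color b → {1, 5}; color c → {4, 8}; color d → {6}; color e → {2}. No two adjacent vertices share a color.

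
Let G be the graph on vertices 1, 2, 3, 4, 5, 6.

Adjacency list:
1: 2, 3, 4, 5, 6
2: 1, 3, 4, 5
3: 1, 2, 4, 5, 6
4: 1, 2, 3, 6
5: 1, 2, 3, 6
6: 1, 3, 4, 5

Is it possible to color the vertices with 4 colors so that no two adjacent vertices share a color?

Yes

The chromatic number is 4. 1, 2, 3, 5 form a clique, so at least 4 colors are needed.
One proper 4-coloring: 1=red, 2=green, 3=blue, 4=yellow, 5=yellow, 6=green.
That is already a proper 4-coloring.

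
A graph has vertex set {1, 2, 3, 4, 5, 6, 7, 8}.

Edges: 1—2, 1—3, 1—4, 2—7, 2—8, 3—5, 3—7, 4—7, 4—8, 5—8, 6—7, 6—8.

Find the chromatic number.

3

The cycle 8-5-3-7-6-8 has odd length 5, so it cannot be 2-colored; at least 3 colors are needed.
A valid assignment using 3 colors: 1=red, 2=blue, 3=blue, 4=blue, 5=green, 6=blue, 7=red, 8=red. Each edge has distinct colors on its endpoints.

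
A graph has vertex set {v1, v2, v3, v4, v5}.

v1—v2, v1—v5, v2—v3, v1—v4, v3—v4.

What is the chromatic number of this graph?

v1 and v5 are adjacent, so at least 2 colors are needed.
2 colors suffice: color red → {v1, v3}; color blue → {v2, v4, v5}. No two adjacent vertices share a color.

2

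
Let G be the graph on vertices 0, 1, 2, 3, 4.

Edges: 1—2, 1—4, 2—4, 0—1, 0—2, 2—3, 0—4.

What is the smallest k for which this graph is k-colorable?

0, 1, 2, 4 form a clique, so at least 4 colors are needed.
4 colors suffice: 0=b, 1=d, 2=a, 3=b, 4=c. Each edge has distinct colors on its endpoints.

4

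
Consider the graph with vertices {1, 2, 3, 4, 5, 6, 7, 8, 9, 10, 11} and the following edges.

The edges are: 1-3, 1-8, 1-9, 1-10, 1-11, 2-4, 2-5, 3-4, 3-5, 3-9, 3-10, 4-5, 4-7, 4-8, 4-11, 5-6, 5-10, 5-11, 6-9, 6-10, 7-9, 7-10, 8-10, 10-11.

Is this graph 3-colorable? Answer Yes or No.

The chromatic number is 3. 3, 4, 5 form a triangle, so at least 3 colors are needed.
3 colors suffice: color red → {4, 9, 10}; color blue → {1, 5, 7}; color green → {2, 3, 6, 8, 11}.
That is already a proper 3-coloring.

Yes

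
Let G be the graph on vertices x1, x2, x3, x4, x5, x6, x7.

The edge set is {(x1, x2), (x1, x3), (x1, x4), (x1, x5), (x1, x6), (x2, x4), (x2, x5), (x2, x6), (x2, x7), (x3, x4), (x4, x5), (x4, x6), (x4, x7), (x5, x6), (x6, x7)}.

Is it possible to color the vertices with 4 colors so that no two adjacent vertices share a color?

No

x1, x2, x4, x5, x6 are mutually adjacent (a clique of size 5), so at least 5 colors are needed.
So 4 colors are not enough.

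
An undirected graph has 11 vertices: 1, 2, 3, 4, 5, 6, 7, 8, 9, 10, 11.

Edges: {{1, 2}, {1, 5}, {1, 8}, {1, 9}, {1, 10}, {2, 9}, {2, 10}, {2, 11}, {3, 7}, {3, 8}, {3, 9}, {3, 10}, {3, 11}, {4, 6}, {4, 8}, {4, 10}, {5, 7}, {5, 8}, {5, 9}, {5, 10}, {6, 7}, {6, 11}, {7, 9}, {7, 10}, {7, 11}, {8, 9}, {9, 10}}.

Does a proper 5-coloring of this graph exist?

Yes

The chromatic number is 4. 3, 7, 9, 10 are pairwise adjacent (a clique of size 4), so at least 4 colors are needed.
4 colors suffice: color a → {8, 10, 11}; color b → {6, 9}; color c → {1, 4, 7}; color d → {2, 3, 5}.
Since 5 ≥ 4, a proper 5-coloring certainly exists.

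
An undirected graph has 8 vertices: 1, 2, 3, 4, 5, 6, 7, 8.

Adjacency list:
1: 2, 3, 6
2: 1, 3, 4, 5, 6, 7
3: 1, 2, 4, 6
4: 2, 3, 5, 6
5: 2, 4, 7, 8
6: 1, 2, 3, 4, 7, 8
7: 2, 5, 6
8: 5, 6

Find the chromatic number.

4

2, 3, 4, 6 form a clique, so at least 4 colors are needed.
4 colors suffice: 1=d, 2=a, 3=c, 4=d, 5=b, 6=b, 7=c, 8=a. Every edge joins two different colors.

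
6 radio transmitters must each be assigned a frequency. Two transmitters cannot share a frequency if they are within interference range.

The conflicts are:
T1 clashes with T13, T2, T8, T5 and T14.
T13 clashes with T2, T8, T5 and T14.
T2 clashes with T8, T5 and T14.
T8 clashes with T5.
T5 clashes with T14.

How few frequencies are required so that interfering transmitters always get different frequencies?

5

T1, T13, T2, T8, T5 pairwise conflict, so at least 5 frequencies are needed.
5 frequencies suffice: frequency 1 → {T5}; frequency 2 → {T1}; frequency 3 → {T2}; frequency 4 → {T13}; frequency 5 → {T8, T14}. Each listed conflict is separated.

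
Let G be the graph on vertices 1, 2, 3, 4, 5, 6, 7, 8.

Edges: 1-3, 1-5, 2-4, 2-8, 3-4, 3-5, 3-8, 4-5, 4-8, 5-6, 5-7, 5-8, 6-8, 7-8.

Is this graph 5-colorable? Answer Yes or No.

The chromatic number is 4. 3, 4, 5, 8 form a clique, so at least 4 colors are needed.
4 colors suffice: color a → {1, 8}; color b → {2, 5}; color c → {3, 6, 7}; color d → {4}.
Since 5 ≥ 4, a proper 5-coloring certainly exists.

Yes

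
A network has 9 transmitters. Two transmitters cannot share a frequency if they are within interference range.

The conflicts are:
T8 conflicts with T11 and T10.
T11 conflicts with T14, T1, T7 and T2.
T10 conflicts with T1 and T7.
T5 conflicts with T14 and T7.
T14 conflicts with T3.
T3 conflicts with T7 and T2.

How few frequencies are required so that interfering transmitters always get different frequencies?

T3 and T7 conflict, so at least 2 frequencies are needed.
2 frequencies suffice: T8=2, T11=1, T10=1, T5=1, T14=2, T3=1, T1=2, T7=2, T2=2. Every pair that conflicts lands in different frequencies.

2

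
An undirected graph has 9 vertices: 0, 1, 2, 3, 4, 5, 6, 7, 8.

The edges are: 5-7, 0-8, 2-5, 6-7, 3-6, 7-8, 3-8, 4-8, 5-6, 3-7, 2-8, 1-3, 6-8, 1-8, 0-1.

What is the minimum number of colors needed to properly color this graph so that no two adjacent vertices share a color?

4

3, 6, 7, 8 are mutually adjacent (a clique of size 4), so at least 4 colors are needed.
One proper 4-coloring: 0=c, 1=b, 2=b, 3=c, 4=b, 5=a, 6=d, 7=b, 8=a. Every edge joins two different colors.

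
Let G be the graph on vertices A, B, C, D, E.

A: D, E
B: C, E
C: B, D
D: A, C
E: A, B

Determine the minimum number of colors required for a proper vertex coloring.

The cycle A-E-B-C-D-A has odd length 5, so it cannot be 2-colored; at least 3 colors are needed.
3 colors suffice: color red → {B, D}; color blue → {C, E}; color green → {A}. Each edge has distinct colors on its endpoints.

3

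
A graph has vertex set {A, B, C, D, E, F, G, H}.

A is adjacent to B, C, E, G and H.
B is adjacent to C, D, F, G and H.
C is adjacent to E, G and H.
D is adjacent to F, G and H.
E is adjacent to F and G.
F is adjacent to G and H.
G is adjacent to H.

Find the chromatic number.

5

B, D, F, G, H form a clique, so at least 5 colors are needed.
A valid assignment using 5 colors: A=4, B=2, C=5, D=5, E=2, F=4, G=1, H=3. No two adjacent vertices share a color.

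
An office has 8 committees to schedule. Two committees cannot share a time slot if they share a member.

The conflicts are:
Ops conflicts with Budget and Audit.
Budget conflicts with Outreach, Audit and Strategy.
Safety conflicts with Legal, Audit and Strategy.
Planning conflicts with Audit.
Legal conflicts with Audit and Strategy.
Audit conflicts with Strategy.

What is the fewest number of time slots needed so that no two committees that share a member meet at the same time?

4

Safety, Legal, Audit, Strategy pairwise conflict, so at least 4 time slots are needed.
4 time slots suffice: time slot 1 → {Outreach, Audit}; time slot 2 → {Ops, Planning, Strategy}; time slot 3 → {Budget, Safety}; time slot 4 → {Legal}. Every pair that conflicts lands in different time slots.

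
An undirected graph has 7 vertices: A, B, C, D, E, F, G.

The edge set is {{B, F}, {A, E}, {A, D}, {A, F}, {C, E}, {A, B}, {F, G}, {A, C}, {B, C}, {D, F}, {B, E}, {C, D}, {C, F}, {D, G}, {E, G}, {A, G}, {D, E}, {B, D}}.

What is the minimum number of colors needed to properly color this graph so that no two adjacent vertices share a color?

A, B, C, D, E are mutually adjacent (a clique of size 5), so at least 5 colors are needed.
A valid assignment using 5 colors: A=2, B=3, C=4, D=1, E=5, F=5, G=3. Each edge has distinct colors on its endpoints.

5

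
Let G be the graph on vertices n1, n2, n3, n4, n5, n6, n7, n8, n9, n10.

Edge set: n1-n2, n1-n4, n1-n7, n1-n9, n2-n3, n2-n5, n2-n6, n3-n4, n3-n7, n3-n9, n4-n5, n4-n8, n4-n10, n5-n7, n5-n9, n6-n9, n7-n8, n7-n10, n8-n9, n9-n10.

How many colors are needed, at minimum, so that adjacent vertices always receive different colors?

2

n4 and n5 are adjacent, so at least 2 colors are needed.
2 colors suffice: color R → {n2, n4, n7, n9}; color B → {n1, n3, n5, n6, n8, n10}. Each edge has distinct colors on its endpoints.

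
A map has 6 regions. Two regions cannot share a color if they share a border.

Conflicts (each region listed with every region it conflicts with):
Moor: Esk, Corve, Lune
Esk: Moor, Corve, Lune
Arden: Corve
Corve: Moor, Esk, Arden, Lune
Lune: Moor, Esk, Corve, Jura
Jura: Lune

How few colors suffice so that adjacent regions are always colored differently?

4

Moor, Esk, Corve, Lune are mutually in conflict, so at least 4 colors are needed.
4 colors suffice: Moor=3, Esk=4, Arden=2, Corve=1, Lune=2, Jura=1. Each listed conflict is separated.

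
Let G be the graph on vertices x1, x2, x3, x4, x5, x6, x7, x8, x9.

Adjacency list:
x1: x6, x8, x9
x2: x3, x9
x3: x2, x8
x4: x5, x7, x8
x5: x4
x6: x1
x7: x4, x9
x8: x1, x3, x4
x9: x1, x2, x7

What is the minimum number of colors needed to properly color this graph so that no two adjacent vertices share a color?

3

The cycle x1-x9-x2-x3-x8-x1 has odd length 5, so it cannot be 2-colored; at least 3 colors are needed.
3 colors suffice: color 1 → {x1, x2, x4}; color 2 → {x5, x6, x8, x9}; color 3 → {x3, x7}. Each edge has distinct colors on its endpoints.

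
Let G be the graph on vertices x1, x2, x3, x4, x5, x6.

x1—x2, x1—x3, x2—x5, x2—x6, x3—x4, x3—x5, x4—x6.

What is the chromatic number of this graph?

3

The cycle x3-x4-x6-x2-x5-x3 has odd length 5, so it cannot be 2-colored; at least 3 colors are needed.
One proper 3-coloring: x1=2, x2=1, x3=1, x4=3, x5=2, x6=2. No two adjacent vertices share a color.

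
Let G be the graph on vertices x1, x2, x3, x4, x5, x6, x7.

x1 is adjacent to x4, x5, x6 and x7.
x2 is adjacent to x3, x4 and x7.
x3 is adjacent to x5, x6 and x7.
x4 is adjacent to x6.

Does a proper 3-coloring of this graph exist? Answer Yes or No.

Yes

The chromatic number is 3. x1, x4, x6 are pairwise adjacent, so at least 3 colors are needed.
A valid assignment using 3 colors: x1=1, x2=2, x3=1, x4=3, x5=2, x6=2, x7=3.
That is already a proper 3-coloring.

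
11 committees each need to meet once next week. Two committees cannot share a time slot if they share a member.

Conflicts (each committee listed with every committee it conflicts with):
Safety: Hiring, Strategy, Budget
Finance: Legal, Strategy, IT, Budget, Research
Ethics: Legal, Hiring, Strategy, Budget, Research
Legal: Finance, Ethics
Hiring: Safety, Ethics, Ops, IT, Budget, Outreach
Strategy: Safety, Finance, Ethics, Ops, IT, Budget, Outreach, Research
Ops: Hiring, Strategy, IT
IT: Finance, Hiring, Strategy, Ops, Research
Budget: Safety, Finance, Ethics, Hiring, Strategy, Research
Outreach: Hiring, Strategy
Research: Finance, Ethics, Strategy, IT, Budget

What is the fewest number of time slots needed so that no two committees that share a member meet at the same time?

Ethics, Strategy, Budget, Research all conflict with each other, so at least 4 time slots are needed.
Using 4 time slots: Safety=3, Finance=3, Ethics=3, Legal=1, Hiring=1, Strategy=1, Ops=3, IT=2, Budget=2, Outreach=2, Research=4. No two conflicting committees share a time slot.

4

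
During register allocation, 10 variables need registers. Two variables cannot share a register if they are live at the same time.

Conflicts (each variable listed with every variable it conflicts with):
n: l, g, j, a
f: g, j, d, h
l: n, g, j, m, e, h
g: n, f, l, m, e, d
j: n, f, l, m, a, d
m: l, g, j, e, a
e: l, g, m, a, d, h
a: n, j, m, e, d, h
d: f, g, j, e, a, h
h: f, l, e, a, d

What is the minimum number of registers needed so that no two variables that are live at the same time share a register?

e, a, d, h are mutually in conflict, so at least 4 registers are needed.
Using 4 registers: n=3, f=1, l=1, g=2, j=2, m=4, e=3, a=1, d=4, h=2. Every pair that conflicts lands in different registers.

4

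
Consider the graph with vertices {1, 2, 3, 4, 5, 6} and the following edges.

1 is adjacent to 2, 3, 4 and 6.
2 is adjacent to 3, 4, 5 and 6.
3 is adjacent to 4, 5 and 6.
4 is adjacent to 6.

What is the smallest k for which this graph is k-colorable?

5

1, 2, 3, 4, 6 form a clique, so at least 5 colors are needed.
One proper 5-coloring: 1=purple, 2=red, 3=blue, 4=yellow, 5=green, 6=green. Each edge has distinct colors on its endpoints.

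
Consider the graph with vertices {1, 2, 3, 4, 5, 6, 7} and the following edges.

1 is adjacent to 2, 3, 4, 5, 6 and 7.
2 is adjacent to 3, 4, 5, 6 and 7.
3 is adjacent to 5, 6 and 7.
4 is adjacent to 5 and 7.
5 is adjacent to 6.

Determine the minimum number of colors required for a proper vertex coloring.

5

1, 2, 3, 5, 6 are pairwise adjacent (a clique of size 5), so at least 5 colors are needed.
5 colors suffice: color red → {1}; color blue → {2}; color green → {5, 7}; color yellow → {3, 4}; color purple → {6}. Each edge has distinct colors on its endpoints.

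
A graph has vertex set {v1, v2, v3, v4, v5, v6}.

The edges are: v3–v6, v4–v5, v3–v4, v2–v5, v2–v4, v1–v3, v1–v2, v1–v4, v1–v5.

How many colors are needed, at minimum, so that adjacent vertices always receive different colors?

v1, v2, v4, v5 are pairwise adjacent (a clique of size 4), so at least 4 colors are needed.
4 colors suffice: v1=2, v2=4, v3=3, v4=1, v5=3, v6=1. Each edge has distinct colors on its endpoints.

4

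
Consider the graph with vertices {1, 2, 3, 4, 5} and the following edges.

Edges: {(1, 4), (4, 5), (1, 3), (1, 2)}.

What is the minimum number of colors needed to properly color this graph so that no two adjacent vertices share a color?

4 and 5 are adjacent, so at least 2 colors are needed.
A valid assignment using 2 colors: 1=a, 2=b, 3=b, 4=b, 5=a. No two adjacent vertices share a color.

2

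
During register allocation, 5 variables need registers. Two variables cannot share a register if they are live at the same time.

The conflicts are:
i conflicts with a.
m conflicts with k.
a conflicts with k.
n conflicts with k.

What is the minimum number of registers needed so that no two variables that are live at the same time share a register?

a and k conflict, so at least 2 registers are needed.
2 registers suffice: register 1 → {i, k}; register 2 → {m, a, n}. Each listed conflict is separated.

2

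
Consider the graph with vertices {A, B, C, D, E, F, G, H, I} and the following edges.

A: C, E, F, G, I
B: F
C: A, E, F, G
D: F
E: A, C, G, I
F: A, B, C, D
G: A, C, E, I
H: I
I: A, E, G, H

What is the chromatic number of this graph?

4

A, E, G, I form a clique, so at least 4 colors are needed.
4 colors suffice: color 1 → {A, B, D, H}; color 2 → {F, G}; color 3 → {C, I}; color 4 → {E}. Each edge has distinct colors on its endpoints.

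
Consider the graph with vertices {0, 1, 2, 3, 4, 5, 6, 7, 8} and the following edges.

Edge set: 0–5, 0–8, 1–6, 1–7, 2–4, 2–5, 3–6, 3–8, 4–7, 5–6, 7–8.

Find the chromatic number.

The cycle 3-8-0-5-6-3 has odd length 5, so it cannot be 2-colored; at least 3 colors are needed.
One proper 3-coloring: 0=c, 1=c, 2=c, 3=b, 4=a, 5=b, 6=a, 7=b, 8=a. Each edge has distinct colors on its endpoints.

3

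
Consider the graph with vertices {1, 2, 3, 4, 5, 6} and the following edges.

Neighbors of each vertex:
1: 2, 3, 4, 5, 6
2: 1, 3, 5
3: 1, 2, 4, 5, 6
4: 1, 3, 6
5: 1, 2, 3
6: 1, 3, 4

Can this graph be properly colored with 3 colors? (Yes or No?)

1, 2, 3, 5 are pairwise adjacent (a clique of size 4), so at least 4 colors are needed.
So 3 colors are not enough.

No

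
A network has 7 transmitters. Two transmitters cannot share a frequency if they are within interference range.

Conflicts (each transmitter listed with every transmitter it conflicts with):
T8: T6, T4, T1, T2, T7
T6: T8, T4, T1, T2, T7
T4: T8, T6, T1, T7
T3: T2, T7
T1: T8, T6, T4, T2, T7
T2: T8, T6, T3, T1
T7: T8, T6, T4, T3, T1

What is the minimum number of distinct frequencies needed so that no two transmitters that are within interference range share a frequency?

5

T8, T6, T4, T1, T7 pairwise conflict, so at least 5 frequencies are needed.
5 frequencies suffice: frequency 1 → {T3, T1}; frequency 2 → {T2, T7}; frequency 3 → {T8}; frequency 4 → {T6}; frequency 5 → {T4}. Each listed conflict is separated.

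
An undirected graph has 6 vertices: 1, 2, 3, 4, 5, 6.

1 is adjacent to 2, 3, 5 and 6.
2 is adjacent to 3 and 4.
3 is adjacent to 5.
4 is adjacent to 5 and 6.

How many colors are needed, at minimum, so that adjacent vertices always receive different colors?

3

1, 3, 5 form a triangle, so at least 3 colors are needed.
3 colors suffice: color a → {1, 4}; color b → {2, 5, 6}; color c → {3}. Each edge has distinct colors on its endpoints.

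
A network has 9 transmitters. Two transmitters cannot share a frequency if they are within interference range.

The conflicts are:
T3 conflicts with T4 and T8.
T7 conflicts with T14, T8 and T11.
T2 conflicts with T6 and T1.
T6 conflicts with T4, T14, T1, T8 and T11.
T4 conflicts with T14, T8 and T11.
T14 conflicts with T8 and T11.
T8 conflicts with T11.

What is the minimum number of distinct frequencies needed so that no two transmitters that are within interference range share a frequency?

T6, T4, T14, T8, T11 are mutually in conflict, so at least 5 frequencies are needed.
5 frequencies suffice: frequency 1 → {T1, T8}; frequency 2 → {T3, T7, T6}; frequency 3 → {T2, T4}; frequency 4 → {T11}; frequency 5 → {T14}. Each listed conflict is separated.

5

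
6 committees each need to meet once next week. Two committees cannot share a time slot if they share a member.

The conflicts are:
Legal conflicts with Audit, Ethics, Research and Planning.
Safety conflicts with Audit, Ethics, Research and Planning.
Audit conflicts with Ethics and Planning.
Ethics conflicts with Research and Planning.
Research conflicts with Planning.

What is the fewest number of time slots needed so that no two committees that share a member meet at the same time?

4

Legal, Audit, Ethics, Planning all conflict with each other, so at least 4 time slots are needed.
A valid assignment using 4 time slots: Legal=3, Safety=3, Audit=4, Ethics=1, Research=4, Planning=2. Each listed conflict is separated.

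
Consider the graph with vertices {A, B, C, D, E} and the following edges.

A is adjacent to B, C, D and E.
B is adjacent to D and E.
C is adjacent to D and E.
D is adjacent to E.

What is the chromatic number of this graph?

4

A, B, D, E form a clique, so at least 4 colors are needed.
A valid assignment using 4 colors: A=3, B=4, C=4, D=1, E=2. No two adjacent vertices share a color.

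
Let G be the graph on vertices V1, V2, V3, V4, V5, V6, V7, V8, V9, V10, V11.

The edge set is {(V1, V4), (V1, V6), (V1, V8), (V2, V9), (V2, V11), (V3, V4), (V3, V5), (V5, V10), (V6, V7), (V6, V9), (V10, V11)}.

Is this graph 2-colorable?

The cycle V4-V1-V6-V9-V2-V11-V10-V5-V3-V4 has odd length 9, so it cannot be 2-colored; at least 3 colors are needed.
So 2 colors are not enough.

No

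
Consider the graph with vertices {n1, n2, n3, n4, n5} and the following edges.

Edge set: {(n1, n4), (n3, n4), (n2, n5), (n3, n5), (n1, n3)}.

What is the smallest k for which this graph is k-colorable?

3

n1, n3, n4 are mutually adjacent, so at least 3 colors are needed.
A valid assignment using 3 colors: n1=2, n2=1, n3=1, n4=3, n5=2. Each edge has distinct colors on its endpoints.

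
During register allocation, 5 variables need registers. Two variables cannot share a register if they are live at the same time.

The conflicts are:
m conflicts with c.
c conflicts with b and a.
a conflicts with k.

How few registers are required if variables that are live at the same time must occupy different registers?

a and k conflict, so at least 2 registers are needed.
Using 2 registers: m=2, c=1, b=2, a=2, k=1. Every pair that conflicts lands in different registers.

2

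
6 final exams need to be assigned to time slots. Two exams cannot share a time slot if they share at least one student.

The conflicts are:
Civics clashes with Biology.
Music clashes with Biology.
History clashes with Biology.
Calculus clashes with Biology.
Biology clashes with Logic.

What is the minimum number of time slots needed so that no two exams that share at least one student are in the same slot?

Civics and Biology conflict, so at least 2 time slots are needed.
2 time slots suffice: Civics=2, Music=2, History=2, Calculus=2, Biology=1, Logic=2. Every pair that conflicts lands in different time slots.

2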